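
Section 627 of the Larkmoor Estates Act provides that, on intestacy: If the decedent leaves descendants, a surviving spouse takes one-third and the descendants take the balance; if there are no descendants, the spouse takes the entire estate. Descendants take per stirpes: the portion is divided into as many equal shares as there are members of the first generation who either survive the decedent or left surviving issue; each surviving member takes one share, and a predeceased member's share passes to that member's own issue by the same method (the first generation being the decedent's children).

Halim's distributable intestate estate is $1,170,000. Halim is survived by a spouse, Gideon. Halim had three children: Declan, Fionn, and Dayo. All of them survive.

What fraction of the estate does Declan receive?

Gideon takes one-third of $1,170,000 = $390,000. The remaining $780,000 passes to the descendants.
The descendants' portion ($780,000) is divided into 3 shares of $260,000: Declan, Fionn, and Dayo each take $260,000.

Declan receives 2/9 of the estate.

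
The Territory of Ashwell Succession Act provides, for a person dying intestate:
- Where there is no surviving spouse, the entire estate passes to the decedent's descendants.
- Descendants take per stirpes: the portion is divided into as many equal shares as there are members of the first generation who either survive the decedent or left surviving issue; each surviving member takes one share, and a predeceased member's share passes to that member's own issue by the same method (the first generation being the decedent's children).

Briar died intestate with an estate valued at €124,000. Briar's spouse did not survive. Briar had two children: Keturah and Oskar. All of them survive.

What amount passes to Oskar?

The entire €124,000 passes to the descendants.
That amount (€124,000) is divided into 2 shares of €62,000: Keturah and Oskar each take €62,000.

Oskar receives €62,000.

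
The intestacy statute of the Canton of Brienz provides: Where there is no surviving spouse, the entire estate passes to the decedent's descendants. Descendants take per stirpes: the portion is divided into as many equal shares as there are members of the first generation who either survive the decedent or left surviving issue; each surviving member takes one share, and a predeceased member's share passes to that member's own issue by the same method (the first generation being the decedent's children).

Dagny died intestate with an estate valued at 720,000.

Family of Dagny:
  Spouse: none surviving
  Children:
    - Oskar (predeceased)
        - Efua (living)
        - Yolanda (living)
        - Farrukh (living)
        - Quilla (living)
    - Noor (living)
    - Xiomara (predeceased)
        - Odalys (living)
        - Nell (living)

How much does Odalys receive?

The entire 720,000 passes to the descendants.
That amount (720,000) is divided into 3 shares of 240,000: Noor takes 240,000; Oskar's 240,000 share passes to Oskar's issue; Xiomara's 240,000 share passes to Xiomara's issue.
Oskar's share (240,000) is divided into 4 shares of 60,000: Efua, Yolanda, Farrukh, and Quilla each take 60,000.
Xiomara's share (240,000) is divided into 2 shares of 120,000: Odalys and Nell each take 120,000.

Odalys receives 120,000.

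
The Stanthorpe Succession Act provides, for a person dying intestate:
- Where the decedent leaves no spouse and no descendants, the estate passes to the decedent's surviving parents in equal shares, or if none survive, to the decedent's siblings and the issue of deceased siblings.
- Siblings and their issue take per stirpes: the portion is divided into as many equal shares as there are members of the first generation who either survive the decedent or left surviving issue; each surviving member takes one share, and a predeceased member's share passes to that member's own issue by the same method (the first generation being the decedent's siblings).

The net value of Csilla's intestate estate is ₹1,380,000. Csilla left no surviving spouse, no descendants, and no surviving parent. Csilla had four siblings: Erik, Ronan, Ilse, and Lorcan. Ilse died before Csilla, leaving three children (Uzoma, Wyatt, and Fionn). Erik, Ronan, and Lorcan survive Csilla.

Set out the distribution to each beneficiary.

The entire ₹1,380,000 passes to the siblings and their issue.
That amount (₹1,380,000) is divided into 4 shares of ₹345,000: Erik, Ronan, and Lorcan each take ₹345,000; Ilse's ₹345,000 share passes to Ilse's issue.
Ilse's share (₹345,000) is divided into 3 shares of ₹115,000: Uzoma, Wyatt, and Fionn each take ₹115,000.

Erik: ₹345,000; Ronan: ₹345,000; Uzoma: ₹115,000; Wyatt: ₹115,000; Fionn: ₹115,000; Lorcan: ₹345,000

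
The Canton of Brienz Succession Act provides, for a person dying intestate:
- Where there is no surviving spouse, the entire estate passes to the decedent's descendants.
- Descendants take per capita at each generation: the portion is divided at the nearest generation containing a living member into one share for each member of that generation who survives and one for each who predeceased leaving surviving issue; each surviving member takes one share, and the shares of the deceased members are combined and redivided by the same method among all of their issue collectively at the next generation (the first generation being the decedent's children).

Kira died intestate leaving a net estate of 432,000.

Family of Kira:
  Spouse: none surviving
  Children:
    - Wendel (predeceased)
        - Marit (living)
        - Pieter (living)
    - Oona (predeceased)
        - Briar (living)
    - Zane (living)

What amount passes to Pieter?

The entire 432,000 passes to the descendants.
That amount (432,000) is divided at the children's generation into 3 shares of 144,000. Zane takes 144,000. The 2 shares of the deceased (Wendel and Oona) are combined into a pool of 288,000.
That pool (288,000) is divided at the grandchildren's generation equally among Marit, Pieter, and Briar: 96,000 each.

Pieter receives 96,000.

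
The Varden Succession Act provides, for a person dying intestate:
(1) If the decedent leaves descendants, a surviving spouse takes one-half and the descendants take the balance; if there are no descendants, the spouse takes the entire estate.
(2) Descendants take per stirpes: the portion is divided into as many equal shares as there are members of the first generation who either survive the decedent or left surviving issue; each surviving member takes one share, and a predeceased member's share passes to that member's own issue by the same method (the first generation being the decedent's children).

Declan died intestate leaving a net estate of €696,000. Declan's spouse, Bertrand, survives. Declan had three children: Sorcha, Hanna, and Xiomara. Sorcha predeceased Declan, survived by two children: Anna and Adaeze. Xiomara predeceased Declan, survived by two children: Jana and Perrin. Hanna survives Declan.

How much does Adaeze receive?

Adaeze receives €58,000.

Bertrand takes one-half of €696,000 = €348,000. The remaining €348,000 passes to the descendants.
The descendants' portion (€348,000) is divided into 3 shares of €116,000: Hanna takes €116,000; Sorcha's €116,000 share passes to Sorcha's issue; Xiomara's €116,000 share passes to Xiomara's issue.
Sorcha's share (€116,000) is divided into 2 shares of €58,000: Anna and Adaeze each take €58,000.
Xiomara's share (€116,000) is divided into 2 shares of €58,000: Jana and Perrin each take €58,000.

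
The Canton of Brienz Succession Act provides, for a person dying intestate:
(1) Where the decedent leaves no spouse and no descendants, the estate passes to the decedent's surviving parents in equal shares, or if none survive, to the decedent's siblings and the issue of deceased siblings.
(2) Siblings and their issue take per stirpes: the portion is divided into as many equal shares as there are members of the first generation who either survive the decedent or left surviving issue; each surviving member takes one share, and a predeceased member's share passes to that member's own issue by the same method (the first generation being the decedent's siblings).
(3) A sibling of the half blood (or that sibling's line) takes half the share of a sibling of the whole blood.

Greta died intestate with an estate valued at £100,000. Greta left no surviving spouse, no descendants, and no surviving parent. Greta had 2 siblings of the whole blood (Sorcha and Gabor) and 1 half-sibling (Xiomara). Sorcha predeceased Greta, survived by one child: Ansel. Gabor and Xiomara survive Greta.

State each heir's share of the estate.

The entire £100,000 passes to the siblings and their issue.
Counting each half-blood sibling's line as half a unit, there are 5/2 units in £100,000, so one unit is £40,000. Whole-blood lines (Sorcha and Gabor) take £40,000 each; half-blood lines (Xiomara) take £20,000 each.
Sorcha's share (£40,000) passes entirely to Ansel.

Ansel: £40,000; Gabor: £40,000; Xiomara: £20,000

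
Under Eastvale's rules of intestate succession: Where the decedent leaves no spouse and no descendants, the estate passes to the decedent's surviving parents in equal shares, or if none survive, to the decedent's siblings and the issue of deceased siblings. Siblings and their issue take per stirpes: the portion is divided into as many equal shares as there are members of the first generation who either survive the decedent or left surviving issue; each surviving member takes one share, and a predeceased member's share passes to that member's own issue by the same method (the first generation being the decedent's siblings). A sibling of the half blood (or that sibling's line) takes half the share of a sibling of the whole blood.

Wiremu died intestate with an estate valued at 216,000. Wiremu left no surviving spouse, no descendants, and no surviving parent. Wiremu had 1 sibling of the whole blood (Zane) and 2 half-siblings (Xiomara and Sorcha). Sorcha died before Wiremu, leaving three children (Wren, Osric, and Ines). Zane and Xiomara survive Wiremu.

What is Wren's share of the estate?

The entire 216,000 passes to the siblings and their issue.
Counting each half-blood sibling's line as half a unit, there are 2 units in 216,000, so one unit is 108,000. Whole-blood lines (Zane) take 108,000 each; half-blood lines (Xiomara and Sorcha) take 54,000 each.
Sorcha's share (54,000) is divided into 3 shares of 18,000: Wren, Osric, and Ines each take 18,000.

Wren receives 18,000.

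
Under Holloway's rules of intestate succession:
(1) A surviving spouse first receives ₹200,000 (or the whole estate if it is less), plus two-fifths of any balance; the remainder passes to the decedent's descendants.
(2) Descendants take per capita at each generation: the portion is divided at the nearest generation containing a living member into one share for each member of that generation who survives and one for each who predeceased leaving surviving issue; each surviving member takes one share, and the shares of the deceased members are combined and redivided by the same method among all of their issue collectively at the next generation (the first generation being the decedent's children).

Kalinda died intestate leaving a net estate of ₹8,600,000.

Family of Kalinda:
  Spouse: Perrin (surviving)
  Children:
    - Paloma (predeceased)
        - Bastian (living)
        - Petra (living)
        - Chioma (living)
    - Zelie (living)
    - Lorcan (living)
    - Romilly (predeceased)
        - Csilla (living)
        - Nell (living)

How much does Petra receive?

Petra receives ₹504,000.

Perrin first takes ₹200,000, leaving a balance of ₹8,400,000. Perrin then takes two-fifths of the balance (₹3,360,000), for a total of ₹3,560,000. The remaining ₹5,040,000 passes to the descendants.
The descendants' portion (₹5,040,000) is divided at the children's generation into 4 shares of ₹1,260,000. Zelie and Lorcan each take ₹1,260,000. The 2 shares of the deceased (Paloma and Romilly) are combined into a pool of ₹2,520,000.
That pool (₹2,520,000) is divided at the grandchildren's generation equally among Bastian, Petra, Chioma, Csilla, and Nell: ₹504,000 each.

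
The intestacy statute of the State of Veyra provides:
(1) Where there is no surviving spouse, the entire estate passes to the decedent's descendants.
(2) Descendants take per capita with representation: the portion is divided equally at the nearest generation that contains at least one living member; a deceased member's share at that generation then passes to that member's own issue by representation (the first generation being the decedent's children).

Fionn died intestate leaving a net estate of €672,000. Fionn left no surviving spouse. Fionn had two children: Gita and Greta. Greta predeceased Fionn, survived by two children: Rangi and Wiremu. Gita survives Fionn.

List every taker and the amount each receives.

The entire €672,000 passes to the descendants.
That amount (€672,000) is divided into 2 shares of €336,000: Gita takes €336,000; Greta's €336,000 share passes to Greta's issue.
Greta's share (€336,000) is divided into 2 shares of €168,000: Rangi and Wiremu each take €168,000.

Gita: €336,000; Rangi: €168,000; Wiremu: €168,000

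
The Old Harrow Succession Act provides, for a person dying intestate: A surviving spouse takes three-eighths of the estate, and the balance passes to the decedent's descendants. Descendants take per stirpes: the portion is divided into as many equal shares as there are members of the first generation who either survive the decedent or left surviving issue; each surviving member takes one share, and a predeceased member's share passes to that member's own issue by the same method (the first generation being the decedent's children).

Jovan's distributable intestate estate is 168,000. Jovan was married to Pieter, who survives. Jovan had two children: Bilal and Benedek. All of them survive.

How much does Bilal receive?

Pieter takes three-eighths of 168,000 = 63,000. The remaining 105,000 passes to the descendants.
The descendants' portion (105,000) is divided into 2 shares of 52,500: Bilal and Benedek each take 52,500.

Bilal receives 52,500.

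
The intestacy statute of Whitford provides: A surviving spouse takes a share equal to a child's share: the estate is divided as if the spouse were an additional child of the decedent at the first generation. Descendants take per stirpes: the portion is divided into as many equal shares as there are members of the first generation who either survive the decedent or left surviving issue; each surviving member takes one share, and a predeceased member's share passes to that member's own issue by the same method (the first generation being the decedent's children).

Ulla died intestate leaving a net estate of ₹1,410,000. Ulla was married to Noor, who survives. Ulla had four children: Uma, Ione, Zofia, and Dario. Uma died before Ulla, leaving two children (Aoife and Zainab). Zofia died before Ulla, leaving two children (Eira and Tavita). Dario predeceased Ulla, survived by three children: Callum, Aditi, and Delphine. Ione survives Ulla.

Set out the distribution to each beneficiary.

The spouse counts as an additional share at the children's level, so there are 5 primary shares of ₹282,000. Noor takes one such share (₹282,000).
The children's combined portion (₹1,128,000) is divided into 4 shares of ₹282,000: Ione takes ₹282,000; Uma's ₹282,000 share passes to Uma's issue; Zofia's ₹282,000 share passes to Zofia's issue; Dario's ₹282,000 share passes to Dario's issue.
Uma's share (₹282,000) is divided into 2 shares of ₹141,000: Aoife and Zainab each take ₹141,000.
Zofia's share (₹282,000) is divided into 2 shares of ₹141,000: Eira and Tavita each take ₹141,000.
Dario's share (₹282,000) is divided into 3 shares of ₹94,000: Callum, Aditi, and Delphine each take ₹94,000.

Noor: ₹282,000; Aoife: ₹141,000; Zainab: ₹141,000; Ione: ₹282,000; Eira: ₹141,000; Tavita: ₹141,000; Callum: ₹94,000; Aditi: ₹94,000; Delphine: ₹94,000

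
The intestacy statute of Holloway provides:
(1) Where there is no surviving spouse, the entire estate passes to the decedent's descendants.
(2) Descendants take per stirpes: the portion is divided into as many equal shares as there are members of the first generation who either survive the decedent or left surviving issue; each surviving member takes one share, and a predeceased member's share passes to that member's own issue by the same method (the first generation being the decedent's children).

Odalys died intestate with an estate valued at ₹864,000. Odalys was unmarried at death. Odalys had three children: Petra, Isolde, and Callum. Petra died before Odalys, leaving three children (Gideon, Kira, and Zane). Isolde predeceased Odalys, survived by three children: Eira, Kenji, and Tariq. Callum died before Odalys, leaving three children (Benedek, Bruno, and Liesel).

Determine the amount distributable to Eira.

The entire ₹864,000 passes to the descendants.
That amount (₹864,000) is divided into 3 shares of ₹288,000: Petra's ₹288,000 share passes to Petra's issue; Isolde's ₹288,000 share passes to Isolde's issue; Callum's ₹288,000 share passes to Callum's issue.
Petra's share (₹288,000) is divided into 3 shares of ₹96,000: Gideon, Kira, and Zane each take ₹96,000.
Isolde's share (₹288,000) is divided into 3 shares of ₹96,000: Eira, Kenji, and Tariq each take ₹96,000.
Callum's share (₹288,000) is divided into 3 shares of ₹96,000: Benedek, Bruno, and Liesel each take ₹96,000.

Eira receives ₹96,000.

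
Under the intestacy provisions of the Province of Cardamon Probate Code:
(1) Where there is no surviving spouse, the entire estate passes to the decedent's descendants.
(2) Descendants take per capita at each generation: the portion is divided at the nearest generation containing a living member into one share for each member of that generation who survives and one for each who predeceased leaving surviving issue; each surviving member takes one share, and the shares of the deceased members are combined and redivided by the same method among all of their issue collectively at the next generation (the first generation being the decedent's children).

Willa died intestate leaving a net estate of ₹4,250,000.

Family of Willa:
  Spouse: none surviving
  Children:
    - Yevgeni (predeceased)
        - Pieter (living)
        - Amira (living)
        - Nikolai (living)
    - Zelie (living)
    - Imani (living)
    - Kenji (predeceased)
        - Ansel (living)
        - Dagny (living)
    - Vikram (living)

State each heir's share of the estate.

The entire ₹4,250,000 passes to the descendants.
That amount (₹4,250,000) is divided at the children's generation into 5 shares of ₹850,000. Zelie, Imani, and Vikram each take ₹850,000. The 2 shares of the deceased (Yevgeni and Kenji) are combined into a pool of ₹1,700,000.
That pool (₹1,700,000) is divided at the grandchildren's generation equally among Pieter, Amira, Nikolai, Ansel, and Dagny: ₹340,000 each.

Pieter: ₹340,000; Amira: ₹340,000; Nikolai: ₹340,000; Zelie: ₹850,000; Imani: ₹850,000; Ansel: ₹340,000; Dagny: ₹340,000; Vikram: ₹850,000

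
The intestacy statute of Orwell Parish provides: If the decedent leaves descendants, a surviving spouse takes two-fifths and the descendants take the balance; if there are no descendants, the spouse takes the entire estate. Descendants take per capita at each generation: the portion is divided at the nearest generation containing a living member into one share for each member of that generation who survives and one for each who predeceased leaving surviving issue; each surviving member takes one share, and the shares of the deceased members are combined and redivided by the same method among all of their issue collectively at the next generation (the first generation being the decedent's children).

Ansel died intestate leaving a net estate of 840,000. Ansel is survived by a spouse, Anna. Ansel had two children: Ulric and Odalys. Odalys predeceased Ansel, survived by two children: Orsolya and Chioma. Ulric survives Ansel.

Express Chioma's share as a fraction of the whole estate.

Anna takes two-fifths of 840,000 = 336,000. The remaining 504,000 passes to the descendants.
The descendants' portion (504,000) is divided at the children's generation into 2 shares of 252,000. Ulric takes 252,000. The remaining share for the deceased Odalys (252,000) is carried to the next generation.
That pool (252,000) is divided at the grandchildren's generation equally among Orsolya and Chioma: 126,000 each.

Chioma receives 3/20 of the estate.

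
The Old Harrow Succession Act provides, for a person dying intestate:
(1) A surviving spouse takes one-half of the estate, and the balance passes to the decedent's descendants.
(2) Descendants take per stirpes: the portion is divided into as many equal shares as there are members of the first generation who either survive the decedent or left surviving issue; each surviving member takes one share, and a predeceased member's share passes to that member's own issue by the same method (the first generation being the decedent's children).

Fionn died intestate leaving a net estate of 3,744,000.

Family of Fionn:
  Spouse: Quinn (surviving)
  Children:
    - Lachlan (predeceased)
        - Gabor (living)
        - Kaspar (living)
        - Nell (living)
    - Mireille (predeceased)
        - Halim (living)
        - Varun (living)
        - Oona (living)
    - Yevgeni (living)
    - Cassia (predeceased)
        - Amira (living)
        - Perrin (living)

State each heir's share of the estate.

Quinn takes one-half of 3,744,000 = 1,872,000. The remaining 1,872,000 passes to the descendants.
The descendants' portion (1,872,000) is divided into 4 shares of 468,000: Yevgeni takes 468,000; Lachlan's 468,000 share passes to Lachlan's issue; Mireille's 468,000 share passes to Mireille's issue; Cassia's 468,000 share passes to Cassia's issue.
Lachlan's share (468,000) is divided into 3 shares of 156,000: Gabor, Kaspar, and Nell each take 156,000.
Mireille's share (468,000) is divided into 3 shares of 156,000: Halim, Varun, and Oona each take 156,000.
Cassia's share (468,000) is divided into 2 shares of 234,000: Amira and Perrin each take 234,000.

Quinn: 1,872,000; Gabor: 156,000; Kaspar: 156,000; Nell: 156,000; Halim: 156,000; Varun: 156,000; Oona: 156,000; Yevgeni: 468,000; Amira: 234,000; Perrin: 234,000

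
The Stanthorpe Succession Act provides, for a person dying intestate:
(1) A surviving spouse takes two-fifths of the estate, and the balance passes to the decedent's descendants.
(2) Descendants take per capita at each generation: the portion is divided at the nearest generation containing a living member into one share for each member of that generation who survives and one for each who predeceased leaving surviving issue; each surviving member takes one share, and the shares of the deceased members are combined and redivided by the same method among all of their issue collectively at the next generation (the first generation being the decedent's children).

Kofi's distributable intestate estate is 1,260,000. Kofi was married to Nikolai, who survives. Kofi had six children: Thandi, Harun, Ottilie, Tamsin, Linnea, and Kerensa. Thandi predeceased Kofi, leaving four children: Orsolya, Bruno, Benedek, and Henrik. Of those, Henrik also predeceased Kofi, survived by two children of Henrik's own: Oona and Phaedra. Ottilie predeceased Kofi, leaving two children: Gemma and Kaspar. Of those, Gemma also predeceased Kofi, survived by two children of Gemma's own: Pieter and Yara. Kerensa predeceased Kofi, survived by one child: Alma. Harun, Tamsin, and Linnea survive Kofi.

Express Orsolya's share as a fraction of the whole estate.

Nikolai takes two-fifths of 1,260,000 = 504,000. The remaining 756,000 passes to the descendants.
The descendants' portion (756,000) is divided at the children's generation into 6 shares of 126,000. Harun, Tamsin, and Linnea each take 126,000. The 3 shares of the deceased (Thandi, Ottilie, and Kerensa) are combined into a pool of 378,000.
That pool (378,000) is divided at the grandchildren's generation into 7 shares of 54,000. Orsolya, Bruno, Benedek, Kaspar, and Alma each take 54,000. The 2 shares of the deceased (Henrik and Gemma) are combined into a pool of 108,000.
That pool (108,000) is divided at the great-grandchildren's generation equally among Oona, Phaedra, Pieter, and Yara: 27,000 each.

Orsolya receives 3/70 of the estate.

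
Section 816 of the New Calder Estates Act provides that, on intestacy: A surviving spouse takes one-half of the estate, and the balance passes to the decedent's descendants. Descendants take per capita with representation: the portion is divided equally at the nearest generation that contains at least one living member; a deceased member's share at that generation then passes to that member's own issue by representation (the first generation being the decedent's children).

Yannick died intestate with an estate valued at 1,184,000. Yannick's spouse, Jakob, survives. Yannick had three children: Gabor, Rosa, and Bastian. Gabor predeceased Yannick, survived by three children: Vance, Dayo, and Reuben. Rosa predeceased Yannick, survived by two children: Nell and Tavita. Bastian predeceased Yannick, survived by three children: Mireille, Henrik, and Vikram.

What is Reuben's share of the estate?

Reuben receives 74,000.

Jakob takes one-half of 1,184,000 = 592,000. The remaining 592,000 passes to the descendants.
No child survives, so the initial division is made at the grandchildren's generation.
The descendants' portion (592,000) is divided into 8 shares of 74,000: Vance, Dayo, Reuben, Nell, Tavita, Mireille, Henrik, and Vikram each take 74,000.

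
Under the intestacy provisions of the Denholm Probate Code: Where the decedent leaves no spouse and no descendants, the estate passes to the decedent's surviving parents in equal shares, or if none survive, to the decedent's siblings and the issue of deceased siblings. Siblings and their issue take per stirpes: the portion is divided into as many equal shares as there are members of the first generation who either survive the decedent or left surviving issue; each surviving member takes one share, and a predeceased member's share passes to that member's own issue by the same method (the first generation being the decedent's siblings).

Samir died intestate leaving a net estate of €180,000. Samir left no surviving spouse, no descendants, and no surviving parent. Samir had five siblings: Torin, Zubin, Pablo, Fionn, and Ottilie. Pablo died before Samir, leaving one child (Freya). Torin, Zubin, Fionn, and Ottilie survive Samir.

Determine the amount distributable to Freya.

Freya receives €36,000.

The entire €180,000 passes to the siblings and their issue.
That amount (€180,000) is divided into 5 shares of €36,000: Torin, Zubin, Fionn, and Ottilie each take €36,000; Pablo's €36,000 share passes to Pablo's issue.
Pablo's share (€36,000) passes entirely to Freya.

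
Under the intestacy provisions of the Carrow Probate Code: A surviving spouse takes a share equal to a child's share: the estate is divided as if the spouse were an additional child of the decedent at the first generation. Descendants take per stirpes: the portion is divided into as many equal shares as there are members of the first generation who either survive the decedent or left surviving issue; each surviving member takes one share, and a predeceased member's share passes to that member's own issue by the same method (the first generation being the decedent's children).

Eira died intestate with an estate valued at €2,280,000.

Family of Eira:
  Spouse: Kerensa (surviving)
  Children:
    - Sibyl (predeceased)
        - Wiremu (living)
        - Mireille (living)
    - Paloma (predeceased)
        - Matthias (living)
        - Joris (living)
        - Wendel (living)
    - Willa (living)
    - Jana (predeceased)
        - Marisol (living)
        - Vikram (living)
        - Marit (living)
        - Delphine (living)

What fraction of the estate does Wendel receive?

The spouse counts as an additional share at the children's level, so there are 5 primary shares of €456,000. Kerensa takes one such share (€456,000).
The children's combined portion (€1,824,000) is divided into 4 shares of €456,000: Willa takes €456,000; Sibyl's €456,000 share passes to Sibyl's issue; Paloma's €456,000 share passes to Paloma's issue; Jana's €456,000 share passes to Jana's issue.
Sibyl's share (€456,000) is divided into 2 shares of €228,000: Wiremu and Mireille each take €228,000.
Paloma's share (€456,000) is divided into 3 shares of €152,000: Matthias, Joris, and Wendel each take €152,000.
Jana's share (€456,000) is divided into 4 shares of €114,000: Marisol, Vikram, Marit, and Delphine each take €114,000.

Wendel receives 1/15 of the estate.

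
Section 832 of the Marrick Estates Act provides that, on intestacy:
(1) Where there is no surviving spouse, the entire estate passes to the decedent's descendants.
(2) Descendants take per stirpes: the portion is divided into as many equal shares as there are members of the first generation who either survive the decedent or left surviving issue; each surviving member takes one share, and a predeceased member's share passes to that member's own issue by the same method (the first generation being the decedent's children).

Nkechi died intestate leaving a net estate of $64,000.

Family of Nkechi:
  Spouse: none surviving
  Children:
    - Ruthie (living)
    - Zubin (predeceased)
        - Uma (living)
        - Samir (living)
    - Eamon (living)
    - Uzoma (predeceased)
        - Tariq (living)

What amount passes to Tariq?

Tariq receives $16,000.

The entire $64,000 passes to the descendants.
That amount ($64,000) is divided into 4 shares of $16,000: Ruthie and Eamon each take $16,000; Zubin's $16,000 share passes to Zubin's issue; Uzoma's $16,000 share passes to Uzoma's issue.
Zubin's share ($16,000) is divided into 2 shares of $8,000: Uma and Samir each take $8,000.
Uzoma's share ($16,000) passes entirely to Tariq.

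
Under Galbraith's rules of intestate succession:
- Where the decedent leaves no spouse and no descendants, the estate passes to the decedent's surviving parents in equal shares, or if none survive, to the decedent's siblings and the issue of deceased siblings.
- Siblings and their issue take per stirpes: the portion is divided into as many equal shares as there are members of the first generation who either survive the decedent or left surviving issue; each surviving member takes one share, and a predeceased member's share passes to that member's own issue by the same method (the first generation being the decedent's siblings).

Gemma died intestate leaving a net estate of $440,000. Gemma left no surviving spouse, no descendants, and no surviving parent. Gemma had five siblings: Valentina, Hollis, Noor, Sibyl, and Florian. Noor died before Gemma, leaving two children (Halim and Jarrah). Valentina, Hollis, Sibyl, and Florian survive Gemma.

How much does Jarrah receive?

Jarrah receives $44,000.

The entire $440,000 passes to the siblings and their issue.
That amount ($440,000) is divided into 5 shares of $88,000: Valentina, Hollis, Sibyl, and Florian each take $88,000; Noor's $88,000 share passes to Noor's issue.
Noor's share ($88,000) is divided into 2 shares of $44,000: Halim and Jarrah each take $44,000.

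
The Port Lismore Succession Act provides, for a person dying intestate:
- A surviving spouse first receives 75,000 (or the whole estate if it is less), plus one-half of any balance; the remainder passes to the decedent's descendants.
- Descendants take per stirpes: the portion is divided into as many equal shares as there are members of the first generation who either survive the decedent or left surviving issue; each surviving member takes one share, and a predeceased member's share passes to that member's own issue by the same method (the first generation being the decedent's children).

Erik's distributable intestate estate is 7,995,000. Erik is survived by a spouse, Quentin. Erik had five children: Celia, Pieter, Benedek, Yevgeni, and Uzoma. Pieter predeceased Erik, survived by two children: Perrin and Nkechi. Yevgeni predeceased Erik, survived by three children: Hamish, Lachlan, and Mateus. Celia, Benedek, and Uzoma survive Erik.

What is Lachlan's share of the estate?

Quentin first takes 75,000, leaving a balance of 7,920,000. Quentin then takes one-half of the balance (3,960,000), for a total of 4,035,000. The remaining 3,960,000 passes to the descendants.
The descendants' portion (3,960,000) is divided into 5 shares of 792,000: Celia, Benedek, and Uzoma each take 792,000; Pieter's 792,000 share passes to Pieter's issue; Yevgeni's 792,000 share passes to Yevgeni's issue.
Pieter's share (792,000) is divided into 2 shares of 396,000: Perrin and Nkechi each take 396,000.
Yevgeni's share (792,000) is divided into 3 shares of 264,000: Hamish, Lachlan, and Mateus each take 264,000.

Lachlan receives 264,000.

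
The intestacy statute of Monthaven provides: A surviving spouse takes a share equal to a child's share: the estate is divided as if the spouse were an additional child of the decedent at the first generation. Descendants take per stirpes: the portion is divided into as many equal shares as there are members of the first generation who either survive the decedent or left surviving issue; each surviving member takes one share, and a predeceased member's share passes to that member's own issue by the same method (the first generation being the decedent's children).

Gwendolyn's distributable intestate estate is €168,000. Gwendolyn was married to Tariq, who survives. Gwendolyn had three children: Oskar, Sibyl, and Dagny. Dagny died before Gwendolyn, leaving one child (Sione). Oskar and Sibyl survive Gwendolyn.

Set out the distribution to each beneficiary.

Tariq: €42,000; Oskar: €42,000; Sibyl: €42,000; Sione: €42,000

The spouse counts as an additional share at the children's level, so there are 4 primary shares of €42,000. Tariq takes one such share (€42,000).
The children's combined portion (€126,000) is divided into 3 shares of €42,000: Oskar and Sibyl each take €42,000; Dagny's €42,000 share passes to Dagny's issue.
Dagny's share (€42,000) passes entirely to Sione.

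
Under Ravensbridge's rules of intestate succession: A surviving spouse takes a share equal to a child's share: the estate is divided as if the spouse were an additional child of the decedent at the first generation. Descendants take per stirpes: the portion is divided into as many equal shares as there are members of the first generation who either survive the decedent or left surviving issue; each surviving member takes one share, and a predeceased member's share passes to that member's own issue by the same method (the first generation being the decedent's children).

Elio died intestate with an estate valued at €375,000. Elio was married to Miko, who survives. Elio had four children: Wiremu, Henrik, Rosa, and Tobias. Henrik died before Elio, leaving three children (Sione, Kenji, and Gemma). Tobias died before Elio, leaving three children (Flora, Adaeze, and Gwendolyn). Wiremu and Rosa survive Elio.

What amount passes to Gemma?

Gemma receives €25,000.

The spouse counts as an additional share at the children's level, so there are 5 primary shares of €75,000. Miko takes one such share (€75,000).
The children's combined portion (€300,000) is divided into 4 shares of €75,000: Wiremu and Rosa each take €75,000; Henrik's €75,000 share passes to Henrik's issue; Tobias's €75,000 share passes to Tobias's issue.
Henrik's share (€75,000) is divided into 3 shares of €25,000: Sione, Kenji, and Gemma each take €25,000.
Tobias's share (€75,000) is divided into 3 shares of €25,000: Flora, Adaeze, and Gwendolyn each take €25,000.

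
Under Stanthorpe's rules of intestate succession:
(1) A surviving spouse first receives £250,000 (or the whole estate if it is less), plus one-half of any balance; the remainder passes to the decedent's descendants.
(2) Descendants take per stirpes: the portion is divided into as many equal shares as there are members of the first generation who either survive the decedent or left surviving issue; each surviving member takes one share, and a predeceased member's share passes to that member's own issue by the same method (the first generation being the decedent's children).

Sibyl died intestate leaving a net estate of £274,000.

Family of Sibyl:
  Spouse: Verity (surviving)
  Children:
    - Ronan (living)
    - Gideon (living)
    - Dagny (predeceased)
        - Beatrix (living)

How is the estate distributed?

Verity first takes £250,000, leaving a balance of £24,000. Verity then takes one-half of the balance (£12,000), for a total of £262,000. The remaining £12,000 passes to the descendants.
The descendants' portion (£12,000) is divided into 3 shares of £4,000: Ronan and Gideon each take £4,000; Dagny's £4,000 share passes to Dagny's issue.
Dagny's share (£4,000) passes entirely to Beatrix.

Verity: £262,000; Ronan: £4,000; Gideon: £4,000; Beatrix: £4,000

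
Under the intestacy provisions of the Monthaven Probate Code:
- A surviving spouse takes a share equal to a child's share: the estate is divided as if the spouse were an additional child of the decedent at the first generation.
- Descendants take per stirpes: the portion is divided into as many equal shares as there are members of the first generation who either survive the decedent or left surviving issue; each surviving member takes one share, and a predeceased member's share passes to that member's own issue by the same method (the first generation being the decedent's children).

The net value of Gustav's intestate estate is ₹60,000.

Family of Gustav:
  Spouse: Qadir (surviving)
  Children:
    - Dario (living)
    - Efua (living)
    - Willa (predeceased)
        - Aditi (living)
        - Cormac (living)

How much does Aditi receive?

The spouse counts as an additional share at the children's level, so there are 4 primary shares of ₹15,000. Qadir takes one such share (₹15,000).
The children's combined portion (₹45,000) is divided into 3 shares of ₹15,000: Dario and Efua each take ₹15,000; Willa's ₹15,000 share passes to Willa's issue.
Willa's share (₹15,000) is divided into 2 shares of ₹7,500: Aditi and Cormac each take ₹7,500.

Aditi receives ₹7,500.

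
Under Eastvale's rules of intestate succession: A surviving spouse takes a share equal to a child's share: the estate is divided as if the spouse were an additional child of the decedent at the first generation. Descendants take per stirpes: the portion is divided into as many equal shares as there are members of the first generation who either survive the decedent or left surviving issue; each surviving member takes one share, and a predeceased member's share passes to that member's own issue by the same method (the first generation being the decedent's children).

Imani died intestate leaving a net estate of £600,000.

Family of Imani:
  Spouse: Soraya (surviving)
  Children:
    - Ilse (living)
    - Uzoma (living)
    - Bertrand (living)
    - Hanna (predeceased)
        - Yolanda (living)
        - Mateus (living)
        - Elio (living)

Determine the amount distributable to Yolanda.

Yolanda receives £40,000.

The spouse counts as an additional share at the children's level, so there are 5 primary shares of £120,000. Soraya takes one such share (£120,000).
The children's combined portion (£480,000) is divided into 4 shares of £120,000: Ilse, Uzoma, and Bertrand each take £120,000; Hanna's £120,000 share passes to Hanna's issue.
Hanna's share (£120,000) is divided into 3 shares of £40,000: Yolanda, Mateus, and Elio each take £40,000.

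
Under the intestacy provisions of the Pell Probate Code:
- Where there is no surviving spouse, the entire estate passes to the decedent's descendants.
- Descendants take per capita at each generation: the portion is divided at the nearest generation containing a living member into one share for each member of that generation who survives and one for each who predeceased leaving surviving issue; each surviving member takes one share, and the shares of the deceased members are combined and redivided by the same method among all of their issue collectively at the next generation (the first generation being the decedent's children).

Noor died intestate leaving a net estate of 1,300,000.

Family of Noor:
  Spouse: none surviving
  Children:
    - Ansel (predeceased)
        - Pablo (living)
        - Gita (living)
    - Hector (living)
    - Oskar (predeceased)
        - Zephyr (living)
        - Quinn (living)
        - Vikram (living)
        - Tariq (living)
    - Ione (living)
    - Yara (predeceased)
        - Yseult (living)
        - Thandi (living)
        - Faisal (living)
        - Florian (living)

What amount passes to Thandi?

The entire 1,300,000 passes to the descendants.
That amount (1,300,000) is divided at the children's generation into 5 shares of 260,000. Hector and Ione each take 260,000. The 3 shares of the deceased (Ansel, Oskar, and Yara) are combined into a pool of 780,000.
That pool (780,000) is divided at the grandchildren's generation equally among Pablo, Gita, Zephyr, Quinn, Vikram, Tariq, Yseult, Thandi, Faisal, and Florian: 78,000 each.

Thandi receives 78,000.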